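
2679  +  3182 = 5861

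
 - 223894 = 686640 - 910534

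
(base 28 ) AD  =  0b100100101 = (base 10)293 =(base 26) b7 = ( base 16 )125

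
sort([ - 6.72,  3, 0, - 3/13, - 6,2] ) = [ - 6.72,  -  6,  -  3/13, 0, 2, 3]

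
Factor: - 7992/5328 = -2^(-1 )*3^1= -3/2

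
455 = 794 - 339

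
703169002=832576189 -129407187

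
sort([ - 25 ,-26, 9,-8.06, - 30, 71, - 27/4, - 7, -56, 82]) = [-56, - 30, - 26,  -  25, - 8.06,  -  7,  -  27/4, 9, 71,82] 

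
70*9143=640010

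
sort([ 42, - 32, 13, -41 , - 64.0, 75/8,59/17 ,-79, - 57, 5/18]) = [ - 79, -64.0, - 57, - 41,-32,5/18, 59/17, 75/8,  13,42]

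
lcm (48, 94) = 2256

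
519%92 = 59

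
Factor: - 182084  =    -  2^2*7^2 *929^1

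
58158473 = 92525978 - 34367505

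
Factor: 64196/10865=2^2*5^( - 1)*11^1*41^ ( - 1) *53^( - 1)*1459^1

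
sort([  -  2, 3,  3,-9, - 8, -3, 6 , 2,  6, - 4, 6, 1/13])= [ - 9,-8 , - 4, - 3,-2 , 1/13,2, 3,  3,  6,6, 6] 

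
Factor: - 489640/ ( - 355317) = 2^3*3^( - 1 ) * 5^1*17^ (-1)*6967^( - 1 )*12241^1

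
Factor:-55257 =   -  3^1*113^1*163^1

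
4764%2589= 2175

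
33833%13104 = 7625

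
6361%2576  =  1209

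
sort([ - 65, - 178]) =[ - 178, - 65 ] 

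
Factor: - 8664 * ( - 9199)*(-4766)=- 379850848176 = -  2^4 * 3^1*19^2*2383^1*9199^1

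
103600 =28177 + 75423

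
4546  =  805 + 3741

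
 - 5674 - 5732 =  - 11406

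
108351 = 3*36117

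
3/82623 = 1/27541 = 0.00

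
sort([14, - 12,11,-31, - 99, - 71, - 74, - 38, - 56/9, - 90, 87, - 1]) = [ - 99, - 90 , - 74, -71, - 38, - 31, - 12, - 56/9,-1, 11  ,  14, 87] 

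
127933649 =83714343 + 44219306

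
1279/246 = 1279/246 = 5.20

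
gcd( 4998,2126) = 2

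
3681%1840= 1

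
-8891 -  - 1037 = -7854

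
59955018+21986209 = 81941227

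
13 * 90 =1170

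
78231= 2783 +75448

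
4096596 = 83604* 49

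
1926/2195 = 1926/2195= 0.88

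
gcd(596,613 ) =1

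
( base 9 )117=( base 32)31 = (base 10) 97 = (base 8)141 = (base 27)3g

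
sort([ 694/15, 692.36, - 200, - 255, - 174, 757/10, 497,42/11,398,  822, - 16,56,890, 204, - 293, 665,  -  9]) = [ - 293 ,- 255, -200,-174, - 16, - 9,42/11, 694/15, 56, 757/10, 204 , 398,497, 665,692.36, 822,890 ] 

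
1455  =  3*485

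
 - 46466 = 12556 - 59022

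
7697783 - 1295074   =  6402709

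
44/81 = 44/81 =0.54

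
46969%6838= 5941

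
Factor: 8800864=2^5*275027^1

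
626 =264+362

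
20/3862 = 10/1931 = 0.01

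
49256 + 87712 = 136968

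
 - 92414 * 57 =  - 5267598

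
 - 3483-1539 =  - 5022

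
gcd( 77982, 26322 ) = 246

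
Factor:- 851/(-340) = 2^( - 2)*5^( - 1 )*17^( - 1)*23^1*37^1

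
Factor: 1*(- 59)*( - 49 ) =7^2*59^1   =  2891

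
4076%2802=1274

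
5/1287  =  5/1287  =  0.00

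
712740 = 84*8485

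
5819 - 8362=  - 2543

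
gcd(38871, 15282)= 9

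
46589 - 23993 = 22596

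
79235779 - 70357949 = 8877830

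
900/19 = 900/19 = 47.37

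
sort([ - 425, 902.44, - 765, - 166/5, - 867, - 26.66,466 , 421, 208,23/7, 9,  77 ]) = [ - 867, - 765,-425,-166/5, - 26.66,23/7,9,  77 , 208 , 421, 466 , 902.44] 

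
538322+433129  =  971451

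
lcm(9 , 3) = 9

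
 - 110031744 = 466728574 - 576760318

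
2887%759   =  610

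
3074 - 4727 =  - 1653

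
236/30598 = 118/15299 = 0.01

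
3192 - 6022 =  - 2830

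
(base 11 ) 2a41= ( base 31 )42b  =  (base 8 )7515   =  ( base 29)4j2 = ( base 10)3917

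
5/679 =5/679 = 0.01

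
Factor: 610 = 2^1*5^1*61^1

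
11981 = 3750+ 8231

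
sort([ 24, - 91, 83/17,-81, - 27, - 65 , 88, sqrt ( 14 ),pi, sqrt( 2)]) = [ - 91, - 81, - 65 ,-27, sqrt( 2), pi, sqrt( 14),  83/17,  24, 88]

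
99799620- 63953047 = 35846573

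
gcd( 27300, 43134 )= 546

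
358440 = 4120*87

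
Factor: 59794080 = 2^5 *3^1*5^1 * 43^1*2897^1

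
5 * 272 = 1360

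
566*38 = 21508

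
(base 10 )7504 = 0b1110101010000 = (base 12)4414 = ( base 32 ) 7ag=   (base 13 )3553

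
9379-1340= 8039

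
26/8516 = 13/4258 = 0.00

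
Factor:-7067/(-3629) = 37/19 = 19^( - 1 ) * 37^1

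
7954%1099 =261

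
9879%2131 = 1355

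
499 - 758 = - 259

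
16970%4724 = 2798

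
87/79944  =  29/26648 = 0.00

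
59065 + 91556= 150621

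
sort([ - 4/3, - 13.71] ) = [ - 13.71,- 4/3]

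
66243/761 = 66243/761 = 87.05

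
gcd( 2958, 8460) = 6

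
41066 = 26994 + 14072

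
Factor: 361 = 19^2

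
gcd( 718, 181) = 1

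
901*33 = 29733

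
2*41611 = 83222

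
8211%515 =486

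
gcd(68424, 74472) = 24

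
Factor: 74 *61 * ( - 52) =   -  2^3 *13^1*37^1*61^1 = - 234728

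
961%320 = 1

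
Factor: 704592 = 2^4*3^3*7^1*233^1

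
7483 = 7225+258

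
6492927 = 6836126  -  343199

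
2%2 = 0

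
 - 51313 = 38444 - 89757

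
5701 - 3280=2421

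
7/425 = 7/425 = 0.02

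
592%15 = 7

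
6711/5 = 1342 + 1/5 = 1342.20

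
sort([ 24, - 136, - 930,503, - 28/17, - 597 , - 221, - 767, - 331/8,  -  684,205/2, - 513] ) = [ - 930, - 767, - 684, - 597, - 513, - 221, - 136, - 331/8, - 28/17,24,205/2, 503 ] 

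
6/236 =3/118 = 0.03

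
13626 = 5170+8456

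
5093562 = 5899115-805553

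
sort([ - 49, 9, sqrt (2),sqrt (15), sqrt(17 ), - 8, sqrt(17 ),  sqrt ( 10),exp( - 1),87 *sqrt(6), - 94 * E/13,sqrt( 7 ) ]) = [ - 49, - 94*E/13, - 8 , exp(  -  1), sqrt(2), sqrt(7 ), sqrt( 10),  sqrt( 15 ) , sqrt(17 ) , sqrt (17 ), 9,87 * sqrt (6 ) ] 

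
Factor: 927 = 3^2 * 103^1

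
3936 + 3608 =7544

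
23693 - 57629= -33936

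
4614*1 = 4614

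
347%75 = 47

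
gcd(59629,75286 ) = 1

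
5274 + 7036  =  12310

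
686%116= 106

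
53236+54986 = 108222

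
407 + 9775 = 10182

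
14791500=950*15570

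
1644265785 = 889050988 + 755214797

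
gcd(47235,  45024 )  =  201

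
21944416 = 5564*3944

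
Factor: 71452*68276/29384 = 2^1*13^2*101^1 *3673^( - 1)*17863^1 = 609807094/3673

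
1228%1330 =1228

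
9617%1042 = 239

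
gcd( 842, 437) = 1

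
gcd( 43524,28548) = 468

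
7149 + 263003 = 270152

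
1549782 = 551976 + 997806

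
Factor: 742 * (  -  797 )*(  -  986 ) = 583094764= 2^2*7^1* 17^1*29^1*53^1*797^1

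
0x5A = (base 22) 42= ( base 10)90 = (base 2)1011010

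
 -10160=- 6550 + -3610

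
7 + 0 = 7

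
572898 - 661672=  - 88774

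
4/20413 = 4/20413 = 0.00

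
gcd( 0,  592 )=592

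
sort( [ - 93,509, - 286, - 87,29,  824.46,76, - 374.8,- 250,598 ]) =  [ - 374.8, - 286,-250,  -  93, - 87, 29, 76,509, 598,  824.46 ]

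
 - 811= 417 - 1228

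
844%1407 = 844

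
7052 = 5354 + 1698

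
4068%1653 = 762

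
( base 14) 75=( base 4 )1213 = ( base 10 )103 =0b1100111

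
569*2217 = 1261473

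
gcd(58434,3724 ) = 2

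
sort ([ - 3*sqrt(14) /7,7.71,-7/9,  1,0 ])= [ - 3*sqrt( 14)/7,-7/9,  0,1, 7.71 ]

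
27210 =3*9070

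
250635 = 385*651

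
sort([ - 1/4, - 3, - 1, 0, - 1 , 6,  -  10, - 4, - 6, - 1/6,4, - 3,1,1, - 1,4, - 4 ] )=[ - 10, - 6, - 4, - 4, - 3, -3,- 1, - 1, - 1,- 1/4 , - 1/6,0,1, 1, 4,4  ,  6 ] 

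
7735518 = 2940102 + 4795416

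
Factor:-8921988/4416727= - 2^2*3^5  *7^( - 1)*37^ (-1)  *67^1 * 137^1 * 17053^( - 1 ) 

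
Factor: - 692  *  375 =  - 259500=- 2^2 * 3^1 * 5^3*173^1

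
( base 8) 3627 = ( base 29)290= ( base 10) 1943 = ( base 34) 1N5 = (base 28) 2db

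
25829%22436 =3393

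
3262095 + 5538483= 8800578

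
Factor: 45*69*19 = 3^3*5^1*19^1*23^1  =  58995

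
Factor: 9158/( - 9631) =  - 2^1*19^1*241^1 * 9631^(-1 )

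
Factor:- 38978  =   - 2^1 * 19489^1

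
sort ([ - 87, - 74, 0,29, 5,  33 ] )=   [ - 87 , - 74,0,5,29 , 33]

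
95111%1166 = 665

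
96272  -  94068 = 2204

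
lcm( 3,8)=24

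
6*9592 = 57552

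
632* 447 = 282504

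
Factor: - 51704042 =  - 2^1*13^1*29^1* 47^1*1459^1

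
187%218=187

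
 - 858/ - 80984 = 429/40492 = 0.01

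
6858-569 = 6289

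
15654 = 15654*1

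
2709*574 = 1554966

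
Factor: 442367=442367^1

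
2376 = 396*6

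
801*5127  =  4106727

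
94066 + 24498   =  118564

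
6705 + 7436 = 14141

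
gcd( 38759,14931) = 7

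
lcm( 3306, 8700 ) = 165300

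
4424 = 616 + 3808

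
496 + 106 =602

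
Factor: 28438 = 2^1*59^1 * 241^1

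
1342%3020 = 1342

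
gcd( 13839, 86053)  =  1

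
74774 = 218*343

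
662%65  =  12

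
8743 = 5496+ 3247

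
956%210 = 116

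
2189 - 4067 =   -  1878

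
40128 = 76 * 528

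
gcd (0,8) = 8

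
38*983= 37354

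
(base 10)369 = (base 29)cl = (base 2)101110001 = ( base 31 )bs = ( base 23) g1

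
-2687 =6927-9614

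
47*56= 2632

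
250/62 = 4+ 1/31 = 4.03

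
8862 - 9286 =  - 424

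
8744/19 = 460 + 4/19 =460.21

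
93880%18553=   1115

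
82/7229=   82/7229 = 0.01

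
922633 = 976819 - 54186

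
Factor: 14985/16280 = 2^( - 3 )*3^4*11^( - 1 )=81/88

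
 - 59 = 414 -473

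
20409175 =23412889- 3003714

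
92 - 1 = 91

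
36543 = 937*39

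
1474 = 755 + 719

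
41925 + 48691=90616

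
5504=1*5504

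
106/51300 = 53/25650 = 0.00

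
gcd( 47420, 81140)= 20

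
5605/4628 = 1 + 977/4628 = 1.21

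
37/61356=37/61356 = 0.00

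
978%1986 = 978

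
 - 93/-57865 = 93/57865 = 0.00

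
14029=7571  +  6458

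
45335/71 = 45335/71 =638.52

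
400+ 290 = 690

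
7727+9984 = 17711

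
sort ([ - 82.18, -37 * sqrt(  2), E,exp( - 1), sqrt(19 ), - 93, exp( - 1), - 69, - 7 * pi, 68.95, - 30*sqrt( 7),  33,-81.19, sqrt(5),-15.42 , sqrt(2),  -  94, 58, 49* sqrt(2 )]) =[-94, - 93,-82.18, - 81.19, - 30* sqrt(7), - 69, - 37 * sqrt(2 ), - 7*pi, - 15.42 , exp( - 1 ),exp( - 1 ), sqrt ( 2),sqrt(5 ),E, sqrt ( 19 ), 33, 58,68.95,49 * sqrt(2)]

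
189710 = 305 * 622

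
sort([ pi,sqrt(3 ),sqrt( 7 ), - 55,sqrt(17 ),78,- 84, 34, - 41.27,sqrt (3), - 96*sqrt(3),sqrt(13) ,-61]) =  [ - 96*sqrt(3),-84,- 61, - 55, -41.27, sqrt( 3),sqrt( 3 ),sqrt ( 7),pi , sqrt( 13 ),sqrt(17),34,78] 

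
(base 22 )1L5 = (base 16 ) 3B7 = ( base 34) rx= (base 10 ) 951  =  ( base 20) 27B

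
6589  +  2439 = 9028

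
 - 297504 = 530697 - 828201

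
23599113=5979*3947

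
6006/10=600 + 3/5 = 600.60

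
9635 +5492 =15127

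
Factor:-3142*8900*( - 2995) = 83751581000 = 2^3*5^3*89^1*599^1*1571^1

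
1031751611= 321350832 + 710400779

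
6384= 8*798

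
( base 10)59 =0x3B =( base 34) 1p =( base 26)27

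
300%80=60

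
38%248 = 38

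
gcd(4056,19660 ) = 4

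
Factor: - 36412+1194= - 2^1*17609^1=   - 35218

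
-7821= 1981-9802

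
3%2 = 1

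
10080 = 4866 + 5214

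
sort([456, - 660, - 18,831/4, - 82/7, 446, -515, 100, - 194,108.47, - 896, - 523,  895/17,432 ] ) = [  -  896,-660 , - 523,- 515,-194, - 18, - 82/7,895/17 , 100,108.47 , 831/4, 432,446,456 ] 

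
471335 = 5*94267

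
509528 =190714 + 318814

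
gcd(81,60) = 3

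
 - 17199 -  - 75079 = 57880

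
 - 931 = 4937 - 5868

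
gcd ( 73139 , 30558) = 11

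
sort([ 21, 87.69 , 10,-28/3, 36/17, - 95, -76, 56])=[ - 95, - 76,-28/3,36/17,  10, 21,56, 87.69]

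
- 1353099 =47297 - 1400396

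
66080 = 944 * 70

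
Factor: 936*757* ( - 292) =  - 206897184 = - 2^5*3^2*13^1*73^1 * 757^1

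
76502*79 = 6043658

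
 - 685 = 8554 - 9239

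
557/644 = 557/644 = 0.86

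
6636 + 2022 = 8658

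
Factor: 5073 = 3^1*19^1 * 89^1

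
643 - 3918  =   - 3275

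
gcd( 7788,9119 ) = 11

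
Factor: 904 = 2^3*113^1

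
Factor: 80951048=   2^3*10118881^1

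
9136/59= 9136/59 = 154.85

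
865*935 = 808775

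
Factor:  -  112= - 2^4 * 7^1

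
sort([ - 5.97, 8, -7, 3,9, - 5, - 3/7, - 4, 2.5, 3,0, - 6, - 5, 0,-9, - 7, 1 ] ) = [  -  9, - 7,-7, - 6,-5.97, - 5, - 5, - 4, - 3/7, 0,0, 1, 2.5, 3,  3,8, 9 ] 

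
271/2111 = 271/2111 = 0.13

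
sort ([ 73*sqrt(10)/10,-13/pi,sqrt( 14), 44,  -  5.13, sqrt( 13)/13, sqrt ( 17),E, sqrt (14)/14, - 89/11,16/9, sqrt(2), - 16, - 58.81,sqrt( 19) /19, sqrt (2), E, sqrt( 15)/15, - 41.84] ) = [-58.81, - 41.84, - 16,-89/11, - 5.13, - 13/pi,sqrt(19 )/19, sqrt(15) /15, sqrt(14)/14,  sqrt(13)/13,sqrt( 2 ),sqrt ( 2) , 16/9, E, E,sqrt( 14), sqrt(17 ),73 * sqrt(10)/10,44 ] 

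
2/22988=1/11494=0.00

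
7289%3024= 1241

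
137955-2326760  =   - 2188805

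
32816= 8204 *4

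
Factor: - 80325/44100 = - 51/28 = - 2^( - 2) * 3^1*7^(-1 )*17^1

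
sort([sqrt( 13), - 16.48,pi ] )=[ - 16.48, pi,sqrt(13) ]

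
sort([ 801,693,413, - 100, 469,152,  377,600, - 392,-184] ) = [ - 392, - 184,-100,152,377,413,469,600,693,801] 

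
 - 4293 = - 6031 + 1738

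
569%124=73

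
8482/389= 21 + 313/389 = 21.80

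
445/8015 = 89/1603 = 0.06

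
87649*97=8501953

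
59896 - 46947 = 12949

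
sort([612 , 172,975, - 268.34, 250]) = [-268.34,172,250,612, 975 ] 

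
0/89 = 0  =  0.00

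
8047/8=1005 + 7/8 = 1005.88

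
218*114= 24852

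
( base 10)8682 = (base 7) 34212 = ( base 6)104110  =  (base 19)150i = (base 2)10000111101010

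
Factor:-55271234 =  - 2^1*27635617^1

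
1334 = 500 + 834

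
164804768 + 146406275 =311211043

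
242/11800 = 121/5900 = 0.02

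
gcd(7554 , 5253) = 3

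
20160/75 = 1344/5 = 268.80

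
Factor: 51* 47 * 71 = 3^1 * 17^1 * 47^1*71^1 = 170187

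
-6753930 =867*( - 7790)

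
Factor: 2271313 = 11^1* 206483^1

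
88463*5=442315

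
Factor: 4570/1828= 2^( - 1)*5^1 = 5/2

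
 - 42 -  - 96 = 54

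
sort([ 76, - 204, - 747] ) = [ - 747,-204 , 76]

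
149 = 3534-3385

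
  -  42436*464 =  - 19690304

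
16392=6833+9559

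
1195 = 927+268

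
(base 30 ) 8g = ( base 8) 400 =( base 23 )B3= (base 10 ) 256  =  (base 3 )100111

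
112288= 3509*32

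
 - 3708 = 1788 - 5496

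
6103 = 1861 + 4242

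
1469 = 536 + 933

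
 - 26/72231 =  - 26/72231= - 0.00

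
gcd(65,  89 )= 1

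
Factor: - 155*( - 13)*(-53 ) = -5^1*13^1*31^1*53^1 = - 106795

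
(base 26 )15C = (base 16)332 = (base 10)818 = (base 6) 3442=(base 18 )298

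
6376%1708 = 1252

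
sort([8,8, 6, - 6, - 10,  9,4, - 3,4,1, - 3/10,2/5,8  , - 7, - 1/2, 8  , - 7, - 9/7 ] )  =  [-10, - 7,-7, - 6, - 3, - 9/7,-1/2, - 3/10,2/5,1,  4,  4,6, 8,  8, 8,8,9 ] 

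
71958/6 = 11993 = 11993.00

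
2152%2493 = 2152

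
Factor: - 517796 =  - 2^2*129449^1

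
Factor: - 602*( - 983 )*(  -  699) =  - 2^1*3^1 * 7^1*43^1 * 233^1*983^1 = - 413644434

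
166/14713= 166/14713 = 0.01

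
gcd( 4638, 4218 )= 6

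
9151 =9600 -449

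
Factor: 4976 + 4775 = 7^2*199^1 = 9751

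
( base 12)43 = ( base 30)1l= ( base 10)51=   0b110011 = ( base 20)2b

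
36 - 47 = -11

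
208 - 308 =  - 100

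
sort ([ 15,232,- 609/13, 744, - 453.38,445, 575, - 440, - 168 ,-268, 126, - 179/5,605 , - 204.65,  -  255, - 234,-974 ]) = [ - 974, - 453.38, - 440, - 268, - 255,-234, - 204.65, - 168, - 609/13, - 179/5, 15,126,232,445,575,605, 744]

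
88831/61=88831/61 = 1456.25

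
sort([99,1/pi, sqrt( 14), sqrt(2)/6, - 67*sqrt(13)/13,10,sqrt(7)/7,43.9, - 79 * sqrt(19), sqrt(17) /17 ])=[ - 79*sqrt(19), - 67*sqrt( 13)/13, sqrt(2)/6, sqrt ( 17)/17, 1/pi, sqrt(7)/7,sqrt ( 14),10,43.9, 99]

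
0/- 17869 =0/1 = -  0.00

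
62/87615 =62/87615 = 0.00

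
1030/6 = 515/3 = 171.67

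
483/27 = 161/9 = 17.89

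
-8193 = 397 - 8590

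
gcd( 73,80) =1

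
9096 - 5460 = 3636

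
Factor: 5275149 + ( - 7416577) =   -  2^2*149^1*3593^1 = - 2141428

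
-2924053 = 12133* ( - 241)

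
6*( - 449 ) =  -2694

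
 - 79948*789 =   -  63078972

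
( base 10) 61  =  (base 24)2d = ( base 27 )27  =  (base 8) 75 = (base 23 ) 2F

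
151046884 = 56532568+94514316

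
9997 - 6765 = 3232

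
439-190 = 249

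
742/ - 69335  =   - 1 + 9799/9905 = - 0.01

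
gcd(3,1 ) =1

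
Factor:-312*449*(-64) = 2^9*3^1*13^1*449^1 =8965632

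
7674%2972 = 1730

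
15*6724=100860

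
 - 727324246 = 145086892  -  872411138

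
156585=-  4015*( - 39)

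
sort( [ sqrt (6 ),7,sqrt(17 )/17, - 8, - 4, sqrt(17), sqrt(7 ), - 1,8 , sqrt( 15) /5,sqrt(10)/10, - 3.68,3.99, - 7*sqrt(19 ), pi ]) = [ - 7*sqrt(19), - 8, - 4, - 3.68, - 1,sqrt(17)/17,sqrt( 10)/10, sqrt(15 )/5,sqrt( 6 ),sqrt(7),pi,  3.99, sqrt(17),7,8 ]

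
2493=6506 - 4013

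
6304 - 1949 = 4355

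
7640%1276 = 1260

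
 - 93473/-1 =93473 + 0/1 = 93473.00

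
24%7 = 3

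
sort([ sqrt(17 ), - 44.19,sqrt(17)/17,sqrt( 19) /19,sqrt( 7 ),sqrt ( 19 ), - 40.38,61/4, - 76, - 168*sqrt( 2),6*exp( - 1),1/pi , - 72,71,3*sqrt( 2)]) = [ - 168*sqrt( 2), - 76, - 72, - 44.19, - 40.38 , sqrt( 19)/19,sqrt(17 )/17, 1/pi, 6*exp( - 1 ), sqrt(7),sqrt(17),3 * sqrt(2 ),sqrt( 19 ),61/4,71] 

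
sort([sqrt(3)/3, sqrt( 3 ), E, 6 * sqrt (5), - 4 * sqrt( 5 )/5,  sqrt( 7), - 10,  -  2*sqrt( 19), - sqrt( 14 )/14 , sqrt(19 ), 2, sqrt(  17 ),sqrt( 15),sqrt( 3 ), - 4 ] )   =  [-10, - 2*sqrt(19), - 4 ,-4*sqrt( 5)/5, - sqrt(14 ) /14 , sqrt( 3) /3,sqrt( 3 ), sqrt(3 ),2, sqrt(7), E, sqrt(15 ), sqrt( 17), sqrt( 19 ), 6*sqrt(5 ) ] 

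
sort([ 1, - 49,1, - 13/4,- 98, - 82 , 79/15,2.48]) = [ - 98,-82, - 49, - 13/4 , 1,1,  2.48,79/15]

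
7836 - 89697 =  - 81861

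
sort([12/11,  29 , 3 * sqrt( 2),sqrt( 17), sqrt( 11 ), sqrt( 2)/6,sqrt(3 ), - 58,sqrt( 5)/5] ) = [ - 58, sqrt( 2 )/6, sqrt( 5 ) /5,12/11,sqrt(3 ), sqrt(11),sqrt( 17 ),  3*sqrt (2) , 29]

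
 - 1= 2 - 3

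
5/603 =5/603 = 0.01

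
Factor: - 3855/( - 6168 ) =2^( - 3)  *5^1 = 5/8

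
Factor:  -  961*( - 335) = 321935 = 5^1 * 31^2  *  67^1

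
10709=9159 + 1550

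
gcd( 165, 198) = 33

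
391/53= 7  +  20/53 = 7.38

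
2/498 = 1/249 = 0.00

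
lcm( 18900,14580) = 510300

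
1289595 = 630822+658773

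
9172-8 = 9164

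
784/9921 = 784/9921 =0.08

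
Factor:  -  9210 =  - 2^1  *  3^1*5^1*307^1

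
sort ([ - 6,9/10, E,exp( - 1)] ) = [ - 6,exp( - 1), 9/10, E ] 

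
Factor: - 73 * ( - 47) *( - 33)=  - 3^1* 11^1 * 47^1 * 73^1=-113223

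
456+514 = 970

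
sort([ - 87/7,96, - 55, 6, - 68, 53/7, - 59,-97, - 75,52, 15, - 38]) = [ - 97, - 75, - 68,-59,-55,-38,- 87/7,6  ,  53/7,15,52, 96 ]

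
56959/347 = 56959/347=164.15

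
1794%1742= 52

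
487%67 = 18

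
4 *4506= 18024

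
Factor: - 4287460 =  - 2^2*5^1*214373^1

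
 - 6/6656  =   - 3/3328 =- 0.00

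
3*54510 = 163530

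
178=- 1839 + 2017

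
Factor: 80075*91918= 2^1*5^2*3203^1*45959^1= 7360333850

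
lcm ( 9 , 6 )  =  18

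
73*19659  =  1435107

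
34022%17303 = 16719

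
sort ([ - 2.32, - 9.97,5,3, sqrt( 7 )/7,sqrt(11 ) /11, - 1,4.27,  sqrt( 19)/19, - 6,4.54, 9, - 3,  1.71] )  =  [-9.97, - 6,-3,- 2.32, - 1,sqrt(19 )/19,sqrt( 11 )/11, sqrt( 7)/7,  1.71, 3,4.27, 4.54,5, 9 ] 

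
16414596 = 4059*4044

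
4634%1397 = 443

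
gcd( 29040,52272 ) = 5808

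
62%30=2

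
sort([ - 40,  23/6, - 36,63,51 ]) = [ - 40,-36,23/6 , 51,63] 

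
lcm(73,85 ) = 6205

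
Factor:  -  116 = - 2^2*29^1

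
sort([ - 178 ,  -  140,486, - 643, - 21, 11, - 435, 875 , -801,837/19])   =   [  -  801, - 643,-435, - 178, - 140, - 21, 11, 837/19, 486,875]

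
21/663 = 7/221 = 0.03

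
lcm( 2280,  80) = 4560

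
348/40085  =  348/40085  =  0.01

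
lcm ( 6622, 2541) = 218526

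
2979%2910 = 69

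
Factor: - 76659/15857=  - 3^1*11^1* 23^1*157^ ( - 1 ) = - 759/157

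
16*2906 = 46496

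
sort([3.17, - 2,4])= [-2,3.17,4] 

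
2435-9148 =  - 6713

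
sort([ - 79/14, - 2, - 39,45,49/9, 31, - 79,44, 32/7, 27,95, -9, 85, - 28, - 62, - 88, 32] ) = [ - 88,-79 , - 62, - 39 ,  -  28 , - 9,-79/14, - 2,32/7,49/9,27,31 , 32, 44, 45 , 85, 95] 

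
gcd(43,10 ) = 1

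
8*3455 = 27640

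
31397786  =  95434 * 329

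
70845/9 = 23615/3 = 7871.67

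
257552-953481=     -  695929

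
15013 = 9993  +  5020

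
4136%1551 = 1034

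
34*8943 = 304062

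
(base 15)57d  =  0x4DB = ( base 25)1OI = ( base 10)1243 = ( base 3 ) 1201001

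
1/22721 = 1/22721  =  0.00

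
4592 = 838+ 3754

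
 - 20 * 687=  -13740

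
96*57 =5472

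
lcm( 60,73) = 4380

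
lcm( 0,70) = 0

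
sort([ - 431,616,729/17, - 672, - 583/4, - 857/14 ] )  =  [  -  672, - 431 , -583/4, - 857/14, 729/17 , 616 ] 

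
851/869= 851/869 = 0.98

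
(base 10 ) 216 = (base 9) 260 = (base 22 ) 9i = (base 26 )88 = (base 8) 330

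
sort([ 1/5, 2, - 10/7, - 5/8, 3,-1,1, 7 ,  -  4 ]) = [ - 4, - 10/7, - 1, - 5/8,  1/5,1,  2, 3,7]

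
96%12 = 0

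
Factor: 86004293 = 73^1*1178141^1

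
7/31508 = 7/31508=0.00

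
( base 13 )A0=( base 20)6A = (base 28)4i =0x82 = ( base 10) 130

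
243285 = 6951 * 35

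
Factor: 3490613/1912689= 3^( - 2)*7^2*461^( - 2)*71237^1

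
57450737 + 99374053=156824790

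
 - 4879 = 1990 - 6869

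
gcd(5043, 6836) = 1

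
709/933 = 709/933 = 0.76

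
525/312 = 1 + 71/104=1.68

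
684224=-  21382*( - 32) 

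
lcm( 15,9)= 45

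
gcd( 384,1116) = 12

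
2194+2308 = 4502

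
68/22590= 34/11295 = 0.00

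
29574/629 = 29574/629  =  47.02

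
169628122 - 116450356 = 53177766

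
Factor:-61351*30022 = -1841879722= -2^1*17^1 *19^1*883^1* 3229^1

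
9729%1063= 162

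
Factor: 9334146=2^1*3^1*1555691^1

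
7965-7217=748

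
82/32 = 2 + 9/16 = 2.56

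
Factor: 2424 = 2^3*3^1 * 101^1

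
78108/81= 964 + 8/27 = 964.30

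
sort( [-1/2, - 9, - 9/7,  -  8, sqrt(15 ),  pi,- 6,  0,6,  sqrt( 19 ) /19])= [ - 9,  -  8, - 6, - 9/7 , - 1/2, 0 , sqrt(19 )/19, pi,  sqrt( 15 ),6]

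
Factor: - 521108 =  - 2^2*7^1*37^1 * 503^1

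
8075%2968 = 2139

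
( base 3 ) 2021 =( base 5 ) 221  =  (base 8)75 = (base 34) 1r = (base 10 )61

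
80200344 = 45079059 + 35121285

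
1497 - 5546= - 4049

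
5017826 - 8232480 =- 3214654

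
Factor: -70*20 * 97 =-2^3*5^2*7^1 * 97^1 = - 135800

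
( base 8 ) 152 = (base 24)4A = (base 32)3A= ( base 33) 37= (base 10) 106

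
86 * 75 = 6450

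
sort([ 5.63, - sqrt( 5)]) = [ - sqrt( 5),5.63]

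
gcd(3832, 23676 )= 4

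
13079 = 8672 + 4407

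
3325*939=3122175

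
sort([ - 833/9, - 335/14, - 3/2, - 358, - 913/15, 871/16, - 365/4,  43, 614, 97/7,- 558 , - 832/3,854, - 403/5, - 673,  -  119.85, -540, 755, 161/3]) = [ - 673, - 558, - 540, - 358, - 832/3, - 119.85, - 833/9,-365/4, - 403/5, - 913/15, - 335/14,-3/2, 97/7,43, 161/3,871/16,  614,  755,  854]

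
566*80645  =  45645070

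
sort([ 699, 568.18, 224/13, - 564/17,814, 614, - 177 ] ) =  [ - 177, -564/17, 224/13, 568.18, 614,699, 814]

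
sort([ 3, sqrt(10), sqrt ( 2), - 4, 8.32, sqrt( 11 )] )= [-4 , sqrt( 2), 3,sqrt ( 10),  sqrt( 11 ),8.32]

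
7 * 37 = 259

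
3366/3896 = 1683/1948=0.86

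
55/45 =1 + 2/9 =1.22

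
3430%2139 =1291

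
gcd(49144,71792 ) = 8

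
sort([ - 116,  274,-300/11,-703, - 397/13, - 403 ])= [ - 703, - 403, -116, - 397/13, - 300/11,274]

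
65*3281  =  213265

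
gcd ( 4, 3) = 1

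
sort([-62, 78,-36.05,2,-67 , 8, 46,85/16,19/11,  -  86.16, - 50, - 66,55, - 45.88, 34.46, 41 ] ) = [ - 86.16, - 67, - 66, - 62 , - 50, - 45.88, - 36.05,19/11,2,85/16,  8, 34.46 , 41,46, 55,78 ]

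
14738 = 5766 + 8972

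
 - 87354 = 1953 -89307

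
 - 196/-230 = 98/115= 0.85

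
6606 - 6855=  - 249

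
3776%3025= 751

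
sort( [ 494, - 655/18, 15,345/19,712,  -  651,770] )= [ - 651, - 655/18, 15, 345/19,494, 712, 770 ]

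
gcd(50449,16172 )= 1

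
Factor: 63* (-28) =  - 1764 = - 2^2*3^2 * 7^2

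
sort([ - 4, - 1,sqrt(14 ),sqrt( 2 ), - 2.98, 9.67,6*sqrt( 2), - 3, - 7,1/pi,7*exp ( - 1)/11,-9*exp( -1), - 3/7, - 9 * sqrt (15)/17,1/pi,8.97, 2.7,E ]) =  [ -7, - 4, - 9*exp( - 1) , - 3, - 2.98, - 9 * sqrt ( 15 )/17, - 1, - 3/7, 7*exp( - 1 ) /11,1/pi, 1/pi,  sqrt( 2 ),2.7,E,sqrt( 14),6*sqrt( 2),8.97,9.67 ]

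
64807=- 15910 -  - 80717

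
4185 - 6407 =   -  2222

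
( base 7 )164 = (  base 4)1133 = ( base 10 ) 95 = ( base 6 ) 235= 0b1011111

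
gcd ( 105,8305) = 5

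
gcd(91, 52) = 13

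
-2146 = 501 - 2647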